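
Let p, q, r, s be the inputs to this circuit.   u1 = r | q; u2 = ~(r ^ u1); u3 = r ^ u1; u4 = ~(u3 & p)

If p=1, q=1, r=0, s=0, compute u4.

0

u1 = 0 | 1 = 1
u3 = 0 ^ 1 = 1
u4 = ~(1 & 1) = 0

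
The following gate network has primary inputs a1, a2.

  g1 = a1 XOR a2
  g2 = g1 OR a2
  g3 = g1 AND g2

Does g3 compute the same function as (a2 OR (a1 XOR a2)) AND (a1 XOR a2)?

g1 = a1 XOR a2
g2 = g1 OR a2 = (a1 XOR a2) OR a2
g3 = g1 AND g2 = (a1 XOR a2) AND ((a1 XOR a2) OR a2)
At a1=0, a2=0: circuit gives 0, formula gives 0.
At a1=0, a2=1: circuit gives 1, formula gives 1.
Agrees on all 4 inputs.

Yes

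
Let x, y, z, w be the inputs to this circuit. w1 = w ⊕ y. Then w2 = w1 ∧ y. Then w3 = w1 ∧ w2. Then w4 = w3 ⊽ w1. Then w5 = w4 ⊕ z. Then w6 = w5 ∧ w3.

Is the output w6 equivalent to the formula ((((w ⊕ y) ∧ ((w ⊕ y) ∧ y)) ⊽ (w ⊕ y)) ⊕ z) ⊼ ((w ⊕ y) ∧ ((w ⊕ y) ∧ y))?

w1 = w ⊕ y
w2 = w1 ∧ y = (w ⊕ y) ∧ y
w3 = w1 ∧ w2 = (w ⊕ y) ∧ ((w ⊕ y) ∧ y)
w4 = w3 ⊽ w1 = ((w ⊕ y) ∧ ((w ⊕ y) ∧ y)) ⊽ (w ⊕ y)
w5 = w4 ⊕ z = (((w ⊕ y) ∧ ((w ⊕ y) ∧ y)) ⊽ (w ⊕ y)) ⊕ z
w6 = w5 ∧ w3 = ((((w ⊕ y) ∧ ((w ⊕ y) ∧ y)) ⊽ (w ⊕ y)) ⊕ z) ∧ ((w ⊕ y) ∧ ((w ⊕ y) ∧ y))
At x=0, y=0, z=0, w=0: circuit gives 0, formula gives 1.

No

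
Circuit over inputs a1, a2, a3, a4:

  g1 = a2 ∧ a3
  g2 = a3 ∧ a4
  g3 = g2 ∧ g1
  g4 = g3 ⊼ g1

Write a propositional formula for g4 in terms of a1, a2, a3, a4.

g1 = a2 ∧ a3
g2 = a3 ∧ a4
g3 = g2 ∧ g1 = (a3 ∧ a4) ∧ (a2 ∧ a3)
g4 = g3 ⊼ g1 = ((a3 ∧ a4) ∧ (a2 ∧ a3)) ⊼ (a2 ∧ a3)

((a3 ∧ a4) ∧ (a2 ∧ a3)) ⊼ (a2 ∧ a3)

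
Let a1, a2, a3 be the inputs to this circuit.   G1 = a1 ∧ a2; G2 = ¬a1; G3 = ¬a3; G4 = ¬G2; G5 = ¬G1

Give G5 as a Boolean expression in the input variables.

G1 = a1 ∧ a2
G5 = ¬G1 = ¬(a1 ∧ a2)

¬(a1 ∧ a2)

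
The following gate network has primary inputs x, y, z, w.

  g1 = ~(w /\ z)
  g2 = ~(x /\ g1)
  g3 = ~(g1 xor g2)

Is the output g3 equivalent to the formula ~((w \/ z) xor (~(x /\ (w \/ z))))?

g1 = ~(w /\ z)
g2 = ~(x /\ g1) = ~(x /\ (~(w /\ z)))
g3 = ~(g1 xor g2) = ~((~(w /\ z)) xor (~(x /\ (~(w /\ z)))))
At x=0, y=0, z=0, w=0: circuit gives 1, formula gives 0.

No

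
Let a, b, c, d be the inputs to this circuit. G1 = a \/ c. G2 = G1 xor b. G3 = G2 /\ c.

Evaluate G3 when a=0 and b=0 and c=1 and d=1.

1

G1 = 0 \/ 1 = 1
G2 = 1 xor 0 = 1
G3 = 1 /\ 1 = 1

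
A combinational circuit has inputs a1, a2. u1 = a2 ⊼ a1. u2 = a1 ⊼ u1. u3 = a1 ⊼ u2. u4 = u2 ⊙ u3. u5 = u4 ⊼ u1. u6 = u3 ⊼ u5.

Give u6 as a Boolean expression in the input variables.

u1 = a2 ⊼ a1
u2 = a1 ⊼ u1 = a1 ⊼ (a2 ⊼ a1)
u3 = a1 ⊼ u2 = a1 ⊼ (a1 ⊼ (a2 ⊼ a1))
u4 = u2 ⊙ u3 = (a1 ⊼ (a2 ⊼ a1)) ⊙ (a1 ⊼ (a1 ⊼ (a2 ⊼ a1)))
u5 = u4 ⊼ u1 = ((a1 ⊼ (a2 ⊼ a1)) ⊙ (a1 ⊼ (a1 ⊼ (a2 ⊼ a1)))) ⊼ (a2 ⊼ a1)
u6 = u3 ⊼ u5 = (a1 ⊼ (a1 ⊼ (a2 ⊼ a1))) ⊼ (((a1 ⊼ (a2 ⊼ a1)) ⊙ (a1 ⊼ (a1 ⊼ (a2 ⊼ a1)))) ⊼ (a2 ⊼ a1))

(a1 ⊼ (a1 ⊼ (a2 ⊼ a1))) ⊼ (((a1 ⊼ (a2 ⊼ a1)) ⊙ (a1 ⊼ (a1 ⊼ (a2 ⊼ a1)))) ⊼ (a2 ⊼ a1))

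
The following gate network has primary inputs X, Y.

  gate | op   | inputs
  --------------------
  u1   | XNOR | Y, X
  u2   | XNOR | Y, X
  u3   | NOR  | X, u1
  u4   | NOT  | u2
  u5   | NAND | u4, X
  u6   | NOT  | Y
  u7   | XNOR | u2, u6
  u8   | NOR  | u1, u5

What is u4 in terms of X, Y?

NOT (Y XNOR X)

u2 = Y XNOR X
u4 = NOT u2 = NOT (Y XNOR X)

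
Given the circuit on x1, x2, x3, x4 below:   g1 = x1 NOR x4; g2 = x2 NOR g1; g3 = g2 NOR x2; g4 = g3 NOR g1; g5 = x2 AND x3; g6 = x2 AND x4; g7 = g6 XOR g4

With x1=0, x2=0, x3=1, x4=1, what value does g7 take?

1

g1 = 0 NOR 1 = 0
g2 = 0 NOR 0 = 1
g3 = 1 NOR 0 = 0
g4 = 0 NOR 0 = 1
g6 = 0 AND 1 = 0
g7 = 0 XOR 1 = 1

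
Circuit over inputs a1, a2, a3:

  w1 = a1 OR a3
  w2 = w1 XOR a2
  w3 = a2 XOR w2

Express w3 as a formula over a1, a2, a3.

w1 = a1 OR a3
w2 = w1 XOR a2 = (a1 OR a3) XOR a2
w3 = a2 XOR w2 = a2 XOR ((a1 OR a3) XOR a2)

a2 XOR ((a1 OR a3) XOR a2)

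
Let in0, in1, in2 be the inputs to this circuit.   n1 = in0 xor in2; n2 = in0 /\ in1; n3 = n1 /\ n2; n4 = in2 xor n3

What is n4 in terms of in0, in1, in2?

in2 xor ((in0 xor in2) /\ (in0 /\ in1))

n1 = in0 xor in2
n2 = in0 /\ in1
n3 = n1 /\ n2 = (in0 xor in2) /\ (in0 /\ in1)
n4 = in2 xor n3 = in2 xor ((in0 xor in2) /\ (in0 /\ in1))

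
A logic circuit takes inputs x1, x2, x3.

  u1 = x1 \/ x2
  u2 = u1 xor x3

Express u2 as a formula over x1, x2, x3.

(x1 \/ x2) xor x3

u1 = x1 \/ x2
u2 = u1 xor x3 = (x1 \/ x2) xor x3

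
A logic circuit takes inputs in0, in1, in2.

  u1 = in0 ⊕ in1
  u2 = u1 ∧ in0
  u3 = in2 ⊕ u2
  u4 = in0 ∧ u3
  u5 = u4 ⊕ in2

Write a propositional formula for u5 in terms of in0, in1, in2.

(in0 ∧ (in2 ⊕ ((in0 ⊕ in1) ∧ in0))) ⊕ in2

u1 = in0 ⊕ in1
u2 = u1 ∧ in0 = (in0 ⊕ in1) ∧ in0
u3 = in2 ⊕ u2 = in2 ⊕ ((in0 ⊕ in1) ∧ in0)
u4 = in0 ∧ u3 = in0 ∧ (in2 ⊕ ((in0 ⊕ in1) ∧ in0))
u5 = u4 ⊕ in2 = (in0 ∧ (in2 ⊕ ((in0 ⊕ in1) ∧ in0))) ⊕ in2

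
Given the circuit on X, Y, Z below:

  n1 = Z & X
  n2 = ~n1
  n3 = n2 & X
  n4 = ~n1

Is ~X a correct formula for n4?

n1 = Z & X
n4 = ~n1 = ~(Z & X)
At X=1, Y=0, Z=0: circuit gives 1, formula gives 0.

No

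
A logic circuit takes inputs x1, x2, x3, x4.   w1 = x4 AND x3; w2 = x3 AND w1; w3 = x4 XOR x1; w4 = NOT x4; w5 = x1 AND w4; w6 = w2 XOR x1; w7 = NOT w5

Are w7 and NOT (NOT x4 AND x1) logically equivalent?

Yes

w4 = NOT x4
w5 = x1 AND w4 = x1 AND NOT x4
w7 = NOT w5 = NOT (x1 AND NOT x4)
At x1=1, x2=0, x3=0, x4=0: circuit gives 0, formula gives 0.
At x1=0, x2=0, x3=0, x4=0: circuit gives 1, formula gives 1.
Agrees on all 16 inputs.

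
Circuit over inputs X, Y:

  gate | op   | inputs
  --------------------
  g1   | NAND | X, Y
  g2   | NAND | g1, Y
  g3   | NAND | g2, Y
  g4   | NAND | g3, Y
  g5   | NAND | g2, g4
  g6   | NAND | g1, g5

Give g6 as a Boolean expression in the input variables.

g1 = X NAND Y
g2 = g1 NAND Y = (X NAND Y) NAND Y
g3 = g2 NAND Y = ((X NAND Y) NAND Y) NAND Y
g4 = g3 NAND Y = (((X NAND Y) NAND Y) NAND Y) NAND Y
g5 = g2 NAND g4 = ((X NAND Y) NAND Y) NAND ((((X NAND Y) NAND Y) NAND Y) NAND Y)
g6 = g1 NAND g5 = (X NAND Y) NAND (((X NAND Y) NAND Y) NAND ((((X NAND Y) NAND Y) NAND Y) NAND Y))

(X NAND Y) NAND (((X NAND Y) NAND Y) NAND ((((X NAND Y) NAND Y) NAND Y) NAND Y))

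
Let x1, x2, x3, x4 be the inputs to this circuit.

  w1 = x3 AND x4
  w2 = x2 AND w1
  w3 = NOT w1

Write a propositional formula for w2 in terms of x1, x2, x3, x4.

x2 AND (x3 AND x4)

w1 = x3 AND x4
w2 = x2 AND w1 = x2 AND (x3 AND x4)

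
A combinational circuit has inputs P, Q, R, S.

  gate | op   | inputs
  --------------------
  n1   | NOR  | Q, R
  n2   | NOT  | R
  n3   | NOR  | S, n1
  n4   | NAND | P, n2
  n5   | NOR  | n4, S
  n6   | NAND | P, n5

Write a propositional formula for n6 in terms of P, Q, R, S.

n2 = NOT R
n4 = P NAND n2 = P NAND NOT R
n5 = n4 NOR S = (P NAND NOT R) NOR S
n6 = P NAND n5 = P NAND ((P NAND NOT R) NOR S)

P NAND ((P NAND NOT R) NOR S)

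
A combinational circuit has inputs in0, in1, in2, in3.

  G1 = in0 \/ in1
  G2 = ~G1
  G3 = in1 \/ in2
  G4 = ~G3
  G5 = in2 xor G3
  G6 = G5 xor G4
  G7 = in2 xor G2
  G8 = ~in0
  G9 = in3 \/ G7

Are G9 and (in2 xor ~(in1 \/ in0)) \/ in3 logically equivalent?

Yes

G1 = in0 \/ in1
G2 = ~G1 = ~(in0 \/ in1)
G7 = in2 xor G2 = in2 xor ~(in0 \/ in1)
G9 = in3 \/ G7 = in3 \/ (in2 xor ~(in0 \/ in1))
At in0=0, in1=0, in2=1, in3=0: circuit gives 0, formula gives 0.
At in0=0, in1=0, in2=0, in3=0: circuit gives 1, formula gives 1.
Agrees on all 16 inputs.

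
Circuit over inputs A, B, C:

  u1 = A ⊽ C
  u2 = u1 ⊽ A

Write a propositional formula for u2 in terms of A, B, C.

(A ⊽ C) ⊽ A

u1 = A ⊽ C
u2 = u1 ⊽ A = (A ⊽ C) ⊽ A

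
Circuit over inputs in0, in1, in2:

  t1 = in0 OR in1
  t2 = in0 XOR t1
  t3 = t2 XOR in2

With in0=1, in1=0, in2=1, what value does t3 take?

t1 = 1 OR 0 = 1
t2 = 1 XOR 1 = 0
t3 = 0 XOR 1 = 1

1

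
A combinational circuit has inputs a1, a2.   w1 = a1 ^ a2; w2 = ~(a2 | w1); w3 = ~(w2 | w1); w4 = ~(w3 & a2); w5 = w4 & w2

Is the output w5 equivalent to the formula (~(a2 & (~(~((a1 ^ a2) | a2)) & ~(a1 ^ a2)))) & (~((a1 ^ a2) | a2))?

Yes

w1 = a1 ^ a2
w2 = ~(a2 | w1) = ~(a2 | (a1 ^ a2))
w3 = ~(w2 | w1) = ~((~(a2 | (a1 ^ a2))) | (a1 ^ a2))
w4 = ~(w3 & a2) = ~((~((~(a2 | (a1 ^ a2))) | (a1 ^ a2))) & a2)
w5 = w4 & w2 = (~((~((~(a2 | (a1 ^ a2))) | (a1 ^ a2))) & a2)) & (~(a2 | (a1 ^ a2)))
At a1=0, a2=1: circuit gives 0, formula gives 0.
At a1=0, a2=0: circuit gives 1, formula gives 1.
Agrees on all 4 inputs.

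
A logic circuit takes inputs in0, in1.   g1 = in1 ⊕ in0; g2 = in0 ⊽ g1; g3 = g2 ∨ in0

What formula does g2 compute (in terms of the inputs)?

g1 = in1 ⊕ in0
g2 = in0 ⊽ g1 = in0 ⊽ (in1 ⊕ in0)

in0 ⊽ (in1 ⊕ in0)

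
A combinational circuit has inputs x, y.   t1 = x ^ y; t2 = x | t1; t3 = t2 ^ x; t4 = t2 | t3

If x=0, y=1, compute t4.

1

t1 = 0 ^ 1 = 1
t2 = 0 | 1 = 1
t3 = 1 ^ 0 = 1
t4 = 1 | 1 = 1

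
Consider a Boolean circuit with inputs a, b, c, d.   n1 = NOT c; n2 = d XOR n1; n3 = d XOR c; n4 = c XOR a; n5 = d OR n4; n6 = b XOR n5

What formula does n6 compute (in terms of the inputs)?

n4 = c XOR a
n5 = d OR n4 = d OR (c XOR a)
n6 = b XOR n5 = b XOR (d OR (c XOR a))

b XOR (d OR (c XOR a))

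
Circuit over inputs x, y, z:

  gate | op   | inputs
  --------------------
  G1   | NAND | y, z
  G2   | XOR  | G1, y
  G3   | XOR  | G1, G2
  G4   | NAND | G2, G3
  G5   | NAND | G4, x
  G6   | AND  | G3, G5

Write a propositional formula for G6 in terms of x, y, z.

((y NAND z) XOR ((y NAND z) XOR y)) AND ((((y NAND z) XOR y) NAND ((y NAND z) XOR ((y NAND z) XOR y))) NAND x)

G1 = y NAND z
G2 = G1 XOR y = (y NAND z) XOR y
G3 = G1 XOR G2 = (y NAND z) XOR ((y NAND z) XOR y)
G4 = G2 NAND G3 = ((y NAND z) XOR y) NAND ((y NAND z) XOR ((y NAND z) XOR y))
G5 = G4 NAND x = (((y NAND z) XOR y) NAND ((y NAND z) XOR ((y NAND z) XOR y))) NAND x
G6 = G3 AND G5 = ((y NAND z) XOR ((y NAND z) XOR y)) AND ((((y NAND z) XOR y) NAND ((y NAND z) XOR ((y NAND z) XOR y))) NAND x)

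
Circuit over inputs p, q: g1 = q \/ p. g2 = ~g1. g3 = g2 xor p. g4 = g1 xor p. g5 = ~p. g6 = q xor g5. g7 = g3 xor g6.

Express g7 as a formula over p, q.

(~(q \/ p) xor p) xor (q xor ~p)

g1 = q \/ p
g2 = ~g1 = ~(q \/ p)
g3 = g2 xor p = ~(q \/ p) xor p
g5 = ~p
g6 = q xor g5 = q xor ~p
g7 = g3 xor g6 = (~(q \/ p) xor p) xor (q xor ~p)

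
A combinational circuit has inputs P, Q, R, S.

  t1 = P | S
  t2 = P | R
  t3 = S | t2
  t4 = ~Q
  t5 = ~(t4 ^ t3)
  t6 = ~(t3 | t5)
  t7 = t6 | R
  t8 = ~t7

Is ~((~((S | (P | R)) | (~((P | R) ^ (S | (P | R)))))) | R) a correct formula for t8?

t2 = P | R
t3 = S | t2 = S | (P | R)
t4 = ~Q
t5 = ~(t4 ^ t3) = ~(~Q ^ (S | (P | R)))
t6 = ~(t3 | t5) = ~((S | (P | R)) | (~(~Q ^ (S | (P | R)))))
t7 = t6 | R = (~((S | (P | R)) | (~(~Q ^ (S | (P | R)))))) | R
t8 = ~t7 = ~((~((S | (P | R)) | (~(~Q ^ (S | (P | R)))))) | R)
At P=0, Q=0, R=0, S=0: circuit gives 0, formula gives 1.

No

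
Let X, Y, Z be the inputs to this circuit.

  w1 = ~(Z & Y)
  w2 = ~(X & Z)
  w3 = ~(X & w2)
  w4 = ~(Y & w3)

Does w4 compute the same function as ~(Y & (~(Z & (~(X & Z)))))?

No

w2 = ~(X & Z)
w3 = ~(X & w2) = ~(X & (~(X & Z)))
w4 = ~(Y & w3) = ~(Y & (~(X & (~(X & Z)))))
At X=0, Y=1, Z=1: circuit gives 0, formula gives 1.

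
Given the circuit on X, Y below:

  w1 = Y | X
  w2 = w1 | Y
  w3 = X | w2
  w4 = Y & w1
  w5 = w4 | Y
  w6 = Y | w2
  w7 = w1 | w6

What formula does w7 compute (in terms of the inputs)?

w1 = Y | X
w2 = w1 | Y = (Y | X) | Y
w6 = Y | w2 = Y | ((Y | X) | Y)
w7 = w1 | w6 = (Y | X) | (Y | ((Y | X) | Y))

(Y | X) | (Y | ((Y | X) | Y))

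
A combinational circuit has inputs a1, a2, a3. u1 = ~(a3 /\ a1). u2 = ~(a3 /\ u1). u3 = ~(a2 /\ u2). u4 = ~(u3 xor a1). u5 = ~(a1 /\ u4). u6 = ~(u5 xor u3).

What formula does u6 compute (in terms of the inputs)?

~((~(a1 /\ (~((~(a2 /\ (~(a3 /\ (~(a3 /\ a1)))))) xor a1)))) xor (~(a2 /\ (~(a3 /\ (~(a3 /\ a1)))))))

u1 = ~(a3 /\ a1)
u2 = ~(a3 /\ u1) = ~(a3 /\ (~(a3 /\ a1)))
u3 = ~(a2 /\ u2) = ~(a2 /\ (~(a3 /\ (~(a3 /\ a1)))))
u4 = ~(u3 xor a1) = ~((~(a2 /\ (~(a3 /\ (~(a3 /\ a1)))))) xor a1)
u5 = ~(a1 /\ u4) = ~(a1 /\ (~((~(a2 /\ (~(a3 /\ (~(a3 /\ a1)))))) xor a1)))
u6 = ~(u5 xor u3) = ~((~(a1 /\ (~((~(a2 /\ (~(a3 /\ (~(a3 /\ a1)))))) xor a1)))) xor (~(a2 /\ (~(a3 /\ (~(a3 /\ a1)))))))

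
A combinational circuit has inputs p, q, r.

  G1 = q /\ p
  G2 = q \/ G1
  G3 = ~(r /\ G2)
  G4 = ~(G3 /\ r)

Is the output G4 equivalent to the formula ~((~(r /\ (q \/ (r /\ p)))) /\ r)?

G1 = q /\ p
G2 = q \/ G1 = q \/ (q /\ p)
G3 = ~(r /\ G2) = ~(r /\ (q \/ (q /\ p)))
G4 = ~(G3 /\ r) = ~((~(r /\ (q \/ (q /\ p)))) /\ r)
At p=1, q=0, r=1: circuit gives 0, formula gives 1.

No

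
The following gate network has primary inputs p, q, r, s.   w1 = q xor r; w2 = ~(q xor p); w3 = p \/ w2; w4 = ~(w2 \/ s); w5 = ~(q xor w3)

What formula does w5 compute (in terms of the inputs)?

~(q xor (p \/ (~(q xor p))))

w2 = ~(q xor p)
w3 = p \/ w2 = p \/ (~(q xor p))
w5 = ~(q xor w3) = ~(q xor (p \/ (~(q xor p))))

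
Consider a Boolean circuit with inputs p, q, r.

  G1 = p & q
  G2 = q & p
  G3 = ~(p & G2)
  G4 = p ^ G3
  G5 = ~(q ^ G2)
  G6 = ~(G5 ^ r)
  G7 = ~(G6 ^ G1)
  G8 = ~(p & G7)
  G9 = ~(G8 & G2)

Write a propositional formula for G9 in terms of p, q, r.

~((~(p & (~((~((~(q ^ (q & p))) ^ r)) ^ (p & q))))) & (q & p))

G1 = p & q
G2 = q & p
G5 = ~(q ^ G2) = ~(q ^ (q & p))
G6 = ~(G5 ^ r) = ~((~(q ^ (q & p))) ^ r)
G7 = ~(G6 ^ G1) = ~((~((~(q ^ (q & p))) ^ r)) ^ (p & q))
G8 = ~(p & G7) = ~(p & (~((~((~(q ^ (q & p))) ^ r)) ^ (p & q))))
G9 = ~(G8 & G2) = ~((~(p & (~((~((~(q ^ (q & p))) ^ r)) ^ (p & q))))) & (q & p))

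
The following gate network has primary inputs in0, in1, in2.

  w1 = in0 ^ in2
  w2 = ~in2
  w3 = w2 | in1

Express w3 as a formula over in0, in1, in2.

w2 = ~in2
w3 = w2 | in1 = ~in2 | in1

~in2 | in1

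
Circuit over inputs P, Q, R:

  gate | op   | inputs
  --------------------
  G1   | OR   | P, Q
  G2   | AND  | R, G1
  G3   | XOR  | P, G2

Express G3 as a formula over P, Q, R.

P XOR (R AND (P OR Q))

G1 = P OR Q
G2 = R AND G1 = R AND (P OR Q)
G3 = P XOR G2 = P XOR (R AND (P OR Q))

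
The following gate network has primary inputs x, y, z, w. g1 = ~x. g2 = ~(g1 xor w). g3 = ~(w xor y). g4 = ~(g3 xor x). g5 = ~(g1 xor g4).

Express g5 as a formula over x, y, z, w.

~(~x xor (~((~(w xor y)) xor x)))

g1 = ~x
g3 = ~(w xor y)
g4 = ~(g3 xor x) = ~((~(w xor y)) xor x)
g5 = ~(g1 xor g4) = ~(~x xor (~((~(w xor y)) xor x)))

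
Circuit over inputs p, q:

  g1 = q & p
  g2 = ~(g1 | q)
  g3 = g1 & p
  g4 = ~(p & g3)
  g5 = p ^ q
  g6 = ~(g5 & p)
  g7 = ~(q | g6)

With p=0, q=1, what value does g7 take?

0

g5 = 0 ^ 1 = 1
g6 = ~(1 & 0) = 1
g7 = ~(1 | 1) = 0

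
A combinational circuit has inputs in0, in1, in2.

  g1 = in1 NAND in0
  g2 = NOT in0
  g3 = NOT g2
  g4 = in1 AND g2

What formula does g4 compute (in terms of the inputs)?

g2 = NOT in0
g4 = in1 AND g2 = in1 AND NOT in0

in1 AND NOT in0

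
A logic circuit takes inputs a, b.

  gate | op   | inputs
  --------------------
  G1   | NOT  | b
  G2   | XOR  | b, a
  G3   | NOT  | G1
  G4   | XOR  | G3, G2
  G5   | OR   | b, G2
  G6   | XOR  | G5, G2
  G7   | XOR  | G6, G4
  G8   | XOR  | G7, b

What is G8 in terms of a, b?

G1 = NOT b
G2 = b XOR a
G3 = NOT G1 = NOT NOT b
G4 = G3 XOR G2 = NOT NOT b XOR (b XOR a)
G5 = b OR G2 = b OR (b XOR a)
G6 = G5 XOR G2 = (b OR (b XOR a)) XOR (b XOR a)
G7 = G6 XOR G4 = ((b OR (b XOR a)) XOR (b XOR a)) XOR (NOT NOT b XOR (b XOR a))
G8 = G7 XOR b = (((b OR (b XOR a)) XOR (b XOR a)) XOR (NOT NOT b XOR (b XOR a))) XOR b

(((b OR (b XOR a)) XOR (b XOR a)) XOR (NOT NOT b XOR (b XOR a))) XOR b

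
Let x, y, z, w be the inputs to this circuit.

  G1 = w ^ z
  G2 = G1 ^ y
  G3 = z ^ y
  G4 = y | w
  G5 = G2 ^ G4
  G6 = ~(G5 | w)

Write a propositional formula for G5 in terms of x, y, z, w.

((w ^ z) ^ y) ^ (y | w)

G1 = w ^ z
G2 = G1 ^ y = (w ^ z) ^ y
G4 = y | w
G5 = G2 ^ G4 = ((w ^ z) ^ y) ^ (y | w)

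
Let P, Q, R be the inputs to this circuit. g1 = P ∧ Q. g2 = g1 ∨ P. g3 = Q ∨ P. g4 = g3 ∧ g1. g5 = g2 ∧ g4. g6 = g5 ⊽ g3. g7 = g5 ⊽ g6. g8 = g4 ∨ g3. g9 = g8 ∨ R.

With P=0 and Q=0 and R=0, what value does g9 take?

g1 = 0 ∧ 0 = 0
g3 = 0 ∨ 0 = 0
g4 = 0 ∧ 0 = 0
g8 = 0 ∨ 0 = 0
g9 = 0 ∨ 0 = 0

0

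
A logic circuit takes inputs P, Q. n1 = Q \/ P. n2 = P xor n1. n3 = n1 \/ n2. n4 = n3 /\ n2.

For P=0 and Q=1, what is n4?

1

n1 = 1 \/ 0 = 1
n2 = 0 xor 1 = 1
n3 = 1 \/ 1 = 1
n4 = 1 /\ 1 = 1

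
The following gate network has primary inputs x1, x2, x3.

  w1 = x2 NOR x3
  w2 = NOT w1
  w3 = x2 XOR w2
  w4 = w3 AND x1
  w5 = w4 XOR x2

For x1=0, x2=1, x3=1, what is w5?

w1 = 1 NOR 1 = 0
w2 = NOT 0 = 1
w3 = 1 XOR 1 = 0
w4 = 0 AND 0 = 0
w5 = 0 XOR 1 = 1

1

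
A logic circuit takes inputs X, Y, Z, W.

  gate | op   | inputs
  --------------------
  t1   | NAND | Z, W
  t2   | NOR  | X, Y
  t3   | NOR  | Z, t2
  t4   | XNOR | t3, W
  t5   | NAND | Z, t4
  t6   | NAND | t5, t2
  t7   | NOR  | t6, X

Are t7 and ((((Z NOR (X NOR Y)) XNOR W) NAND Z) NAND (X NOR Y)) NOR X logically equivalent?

t2 = X NOR Y
t3 = Z NOR t2 = Z NOR (X NOR Y)
t4 = t3 XNOR W = (Z NOR (X NOR Y)) XNOR W
t5 = Z NAND t4 = Z NAND ((Z NOR (X NOR Y)) XNOR W)
t6 = t5 NAND t2 = (Z NAND ((Z NOR (X NOR Y)) XNOR W)) NAND (X NOR Y)
t7 = t6 NOR X = ((Z NAND ((Z NOR (X NOR Y)) XNOR W)) NAND (X NOR Y)) NOR X
At X=0, Y=0, Z=1, W=0: circuit gives 0, formula gives 0.
At X=0, Y=0, Z=0, W=0: circuit gives 1, formula gives 1.
Agrees on all 16 inputs.

Yes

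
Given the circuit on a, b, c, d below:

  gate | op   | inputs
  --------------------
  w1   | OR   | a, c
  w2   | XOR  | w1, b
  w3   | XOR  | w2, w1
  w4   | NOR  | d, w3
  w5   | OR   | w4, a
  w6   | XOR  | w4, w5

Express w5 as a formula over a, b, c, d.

(d NOR (((a OR c) XOR b) XOR (a OR c))) OR a

w1 = a OR c
w2 = w1 XOR b = (a OR c) XOR b
w3 = w2 XOR w1 = ((a OR c) XOR b) XOR (a OR c)
w4 = d NOR w3 = d NOR (((a OR c) XOR b) XOR (a OR c))
w5 = w4 OR a = (d NOR (((a OR c) XOR b) XOR (a OR c))) OR a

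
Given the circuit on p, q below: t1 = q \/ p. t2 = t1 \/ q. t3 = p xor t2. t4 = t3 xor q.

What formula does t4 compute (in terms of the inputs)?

(p xor ((q \/ p) \/ q)) xor q

t1 = q \/ p
t2 = t1 \/ q = (q \/ p) \/ q
t3 = p xor t2 = p xor ((q \/ p) \/ q)
t4 = t3 xor q = (p xor ((q \/ p) \/ q)) xor q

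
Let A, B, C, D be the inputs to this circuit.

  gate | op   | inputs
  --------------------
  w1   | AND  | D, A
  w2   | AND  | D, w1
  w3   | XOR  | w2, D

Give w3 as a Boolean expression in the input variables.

w1 = D AND A
w2 = D AND w1 = D AND (D AND A)
w3 = w2 XOR D = (D AND (D AND A)) XOR D

(D AND (D AND A)) XOR D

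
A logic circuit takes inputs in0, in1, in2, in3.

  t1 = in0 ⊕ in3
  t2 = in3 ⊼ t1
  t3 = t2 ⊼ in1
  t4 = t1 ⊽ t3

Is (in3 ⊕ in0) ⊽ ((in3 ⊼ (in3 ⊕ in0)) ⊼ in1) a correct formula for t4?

t1 = in0 ⊕ in3
t2 = in3 ⊼ t1 = in3 ⊼ (in0 ⊕ in3)
t3 = t2 ⊼ in1 = (in3 ⊼ (in0 ⊕ in3)) ⊼ in1
t4 = t1 ⊽ t3 = (in0 ⊕ in3) ⊽ ((in3 ⊼ (in0 ⊕ in3)) ⊼ in1)
At in0=0, in1=0, in2=0, in3=0: circuit gives 0, formula gives 0.
At in0=0, in1=1, in2=0, in3=0: circuit gives 1, formula gives 1.
Agrees on all 16 inputs.

Yes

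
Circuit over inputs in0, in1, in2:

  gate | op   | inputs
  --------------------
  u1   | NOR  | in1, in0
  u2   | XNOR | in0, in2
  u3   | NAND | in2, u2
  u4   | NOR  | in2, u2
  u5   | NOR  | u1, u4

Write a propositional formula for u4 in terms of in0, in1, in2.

u2 = in0 XNOR in2
u4 = in2 NOR u2 = in2 NOR (in0 XNOR in2)

in2 NOR (in0 XNOR in2)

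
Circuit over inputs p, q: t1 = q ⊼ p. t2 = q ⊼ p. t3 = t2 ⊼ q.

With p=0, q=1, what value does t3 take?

t2 = 1 ⊼ 0 = 1
t3 = 1 ⊼ 1 = 0

0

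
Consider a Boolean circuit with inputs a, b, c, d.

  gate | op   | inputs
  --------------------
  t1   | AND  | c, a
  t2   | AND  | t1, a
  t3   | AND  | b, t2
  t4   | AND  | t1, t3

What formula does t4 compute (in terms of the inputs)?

(c AND a) AND (b AND ((c AND a) AND a))

t1 = c AND a
t2 = t1 AND a = (c AND a) AND a
t3 = b AND t2 = b AND ((c AND a) AND a)
t4 = t1 AND t3 = (c AND a) AND (b AND ((c AND a) AND a))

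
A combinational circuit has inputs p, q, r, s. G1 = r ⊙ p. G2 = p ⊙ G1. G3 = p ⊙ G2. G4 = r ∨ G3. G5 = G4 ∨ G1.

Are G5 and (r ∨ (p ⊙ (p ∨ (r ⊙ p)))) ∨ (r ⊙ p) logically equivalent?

G1 = r ⊙ p
G2 = p ⊙ G1 = p ⊙ (r ⊙ p)
G3 = p ⊙ G2 = p ⊙ (p ⊙ (r ⊙ p))
G4 = r ∨ G3 = r ∨ (p ⊙ (p ⊙ (r ⊙ p)))
G5 = G4 ∨ G1 = (r ∨ (p ⊙ (p ⊙ (r ⊙ p)))) ∨ (r ⊙ p)
At p=1, q=0, r=0, s=0: circuit gives 0, formula gives 1.

No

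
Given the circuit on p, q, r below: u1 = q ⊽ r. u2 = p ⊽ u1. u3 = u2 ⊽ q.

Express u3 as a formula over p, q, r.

u1 = q ⊽ r
u2 = p ⊽ u1 = p ⊽ (q ⊽ r)
u3 = u2 ⊽ q = (p ⊽ (q ⊽ r)) ⊽ q

(p ⊽ (q ⊽ r)) ⊽ q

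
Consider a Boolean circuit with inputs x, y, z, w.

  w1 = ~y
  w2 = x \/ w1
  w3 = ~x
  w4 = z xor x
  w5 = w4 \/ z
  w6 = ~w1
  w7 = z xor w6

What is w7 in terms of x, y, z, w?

z xor ~~y

w1 = ~y
w6 = ~w1 = ~~y
w7 = z xor w6 = z xor ~~y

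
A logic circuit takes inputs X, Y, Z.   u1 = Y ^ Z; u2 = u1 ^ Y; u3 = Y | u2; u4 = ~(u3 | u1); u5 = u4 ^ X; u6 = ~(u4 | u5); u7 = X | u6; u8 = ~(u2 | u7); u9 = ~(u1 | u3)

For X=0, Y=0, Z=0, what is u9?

u1 = 0 ^ 0 = 0
u2 = 0 ^ 0 = 0
u3 = 0 | 0 = 0
u9 = ~(0 | 0) = 1

1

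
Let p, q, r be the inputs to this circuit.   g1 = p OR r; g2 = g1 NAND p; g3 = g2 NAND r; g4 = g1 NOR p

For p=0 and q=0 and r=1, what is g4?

g1 = 0 OR 1 = 1
g4 = 1 NOR 0 = 0

0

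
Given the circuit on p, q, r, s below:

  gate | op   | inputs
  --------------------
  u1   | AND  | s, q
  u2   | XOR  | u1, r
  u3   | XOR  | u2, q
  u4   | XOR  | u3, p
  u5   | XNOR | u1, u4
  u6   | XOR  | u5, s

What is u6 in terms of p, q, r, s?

((s AND q) XNOR ((((s AND q) XOR r) XOR q) XOR p)) XOR s

u1 = s AND q
u2 = u1 XOR r = (s AND q) XOR r
u3 = u2 XOR q = ((s AND q) XOR r) XOR q
u4 = u3 XOR p = (((s AND q) XOR r) XOR q) XOR p
u5 = u1 XNOR u4 = (s AND q) XNOR ((((s AND q) XOR r) XOR q) XOR p)
u6 = u5 XOR s = ((s AND q) XNOR ((((s AND q) XOR r) XOR q) XOR p)) XOR s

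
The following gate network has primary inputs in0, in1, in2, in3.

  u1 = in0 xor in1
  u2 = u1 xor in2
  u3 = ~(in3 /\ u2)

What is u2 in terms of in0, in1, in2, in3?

(in0 xor in1) xor in2

u1 = in0 xor in1
u2 = u1 xor in2 = (in0 xor in1) xor in2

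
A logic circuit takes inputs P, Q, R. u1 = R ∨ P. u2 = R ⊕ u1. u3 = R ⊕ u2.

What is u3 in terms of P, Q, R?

u1 = R ∨ P
u2 = R ⊕ u1 = R ⊕ (R ∨ P)
u3 = R ⊕ u2 = R ⊕ (R ⊕ (R ∨ P))

R ⊕ (R ⊕ (R ∨ P))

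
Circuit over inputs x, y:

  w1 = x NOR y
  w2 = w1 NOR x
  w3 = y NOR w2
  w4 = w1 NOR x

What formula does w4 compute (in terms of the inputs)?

(x NOR y) NOR x

w1 = x NOR y
w4 = w1 NOR x = (x NOR y) NOR x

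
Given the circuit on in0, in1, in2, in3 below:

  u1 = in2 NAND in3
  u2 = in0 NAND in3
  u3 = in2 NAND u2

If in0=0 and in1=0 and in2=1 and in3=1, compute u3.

0

u2 = 0 NAND 1 = 1
u3 = 1 NAND 1 = 0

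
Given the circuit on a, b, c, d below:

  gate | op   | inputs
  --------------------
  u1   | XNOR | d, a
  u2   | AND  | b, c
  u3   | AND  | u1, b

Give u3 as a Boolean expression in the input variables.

(d XNOR a) AND b

u1 = d XNOR a
u3 = u1 AND b = (d XNOR a) AND b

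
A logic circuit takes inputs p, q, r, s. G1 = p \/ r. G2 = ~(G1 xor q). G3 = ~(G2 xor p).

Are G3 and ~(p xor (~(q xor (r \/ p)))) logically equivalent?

G1 = p \/ r
G2 = ~(G1 xor q) = ~((p \/ r) xor q)
G3 = ~(G2 xor p) = ~((~((p \/ r) xor q)) xor p)
At p=0, q=0, r=0, s=0: circuit gives 0, formula gives 0.
At p=0, q=0, r=1, s=0: circuit gives 1, formula gives 1.
Agrees on all 16 inputs.

Yes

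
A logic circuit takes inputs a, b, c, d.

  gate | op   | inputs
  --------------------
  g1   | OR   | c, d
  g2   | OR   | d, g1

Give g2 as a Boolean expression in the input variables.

d OR (c OR d)

g1 = c OR d
g2 = d OR g1 = d OR (c OR d)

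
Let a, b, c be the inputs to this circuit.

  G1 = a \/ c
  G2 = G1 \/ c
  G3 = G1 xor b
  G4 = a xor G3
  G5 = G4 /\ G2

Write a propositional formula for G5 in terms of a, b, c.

G1 = a \/ c
G2 = G1 \/ c = (a \/ c) \/ c
G3 = G1 xor b = (a \/ c) xor b
G4 = a xor G3 = a xor ((a \/ c) xor b)
G5 = G4 /\ G2 = (a xor ((a \/ c) xor b)) /\ ((a \/ c) \/ c)

(a xor ((a \/ c) xor b)) /\ ((a \/ c) \/ c)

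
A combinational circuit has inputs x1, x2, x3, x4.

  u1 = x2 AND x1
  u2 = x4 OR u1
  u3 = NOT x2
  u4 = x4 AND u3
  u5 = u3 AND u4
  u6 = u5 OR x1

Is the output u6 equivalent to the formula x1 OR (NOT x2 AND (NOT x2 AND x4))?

Yes

u3 = NOT x2
u4 = x4 AND u3 = x4 AND NOT x2
u5 = u3 AND u4 = NOT x2 AND (x4 AND NOT x2)
u6 = u5 OR x1 = (NOT x2 AND (x4 AND NOT x2)) OR x1
At x1=0, x2=0, x3=0, x4=0: circuit gives 0, formula gives 0.
At x1=0, x2=0, x3=0, x4=1: circuit gives 1, formula gives 1.
Agrees on all 16 inputs.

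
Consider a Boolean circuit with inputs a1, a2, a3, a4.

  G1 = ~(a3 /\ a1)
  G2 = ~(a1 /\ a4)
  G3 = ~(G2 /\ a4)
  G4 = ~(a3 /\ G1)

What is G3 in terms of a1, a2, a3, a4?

~((~(a1 /\ a4)) /\ a4)

G2 = ~(a1 /\ a4)
G3 = ~(G2 /\ a4) = ~((~(a1 /\ a4)) /\ a4)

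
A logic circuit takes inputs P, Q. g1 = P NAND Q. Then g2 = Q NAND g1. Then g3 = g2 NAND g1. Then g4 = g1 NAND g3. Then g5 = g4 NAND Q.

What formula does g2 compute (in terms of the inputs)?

Q NAND (P NAND Q)

g1 = P NAND Q
g2 = Q NAND g1 = Q NAND (P NAND Q)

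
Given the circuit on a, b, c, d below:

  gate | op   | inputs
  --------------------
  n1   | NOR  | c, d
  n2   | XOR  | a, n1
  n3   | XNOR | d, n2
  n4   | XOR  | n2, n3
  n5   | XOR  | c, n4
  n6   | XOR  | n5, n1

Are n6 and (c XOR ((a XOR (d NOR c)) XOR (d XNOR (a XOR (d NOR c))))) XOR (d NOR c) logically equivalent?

n1 = c NOR d
n2 = a XOR n1 = a XOR (c NOR d)
n3 = d XNOR n2 = d XNOR (a XOR (c NOR d))
n4 = n2 XOR n3 = (a XOR (c NOR d)) XOR (d XNOR (a XOR (c NOR d)))
n5 = c XOR n4 = c XOR ((a XOR (c NOR d)) XOR (d XNOR (a XOR (c NOR d))))
n6 = n5 XOR n1 = (c XOR ((a XOR (c NOR d)) XOR (d XNOR (a XOR (c NOR d))))) XOR (c NOR d)
At a=0, b=0, c=0, d=0: circuit gives 0, formula gives 0.
At a=0, b=0, c=1, d=1: circuit gives 1, formula gives 1.
Agrees on all 16 inputs.

Yes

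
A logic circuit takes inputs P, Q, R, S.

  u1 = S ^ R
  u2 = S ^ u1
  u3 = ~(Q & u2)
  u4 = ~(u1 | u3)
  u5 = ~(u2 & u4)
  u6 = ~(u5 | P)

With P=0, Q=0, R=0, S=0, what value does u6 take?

u1 = 0 ^ 0 = 0
u2 = 0 ^ 0 = 0
u3 = ~(0 & 0) = 1
u4 = ~(0 | 1) = 0
u5 = ~(0 & 0) = 1
u6 = ~(1 | 0) = 0

0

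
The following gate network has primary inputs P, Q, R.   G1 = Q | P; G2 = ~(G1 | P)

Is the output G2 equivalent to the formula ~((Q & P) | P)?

G1 = Q | P
G2 = ~(G1 | P) = ~((Q | P) | P)
At P=0, Q=1, R=0: circuit gives 0, formula gives 1.

No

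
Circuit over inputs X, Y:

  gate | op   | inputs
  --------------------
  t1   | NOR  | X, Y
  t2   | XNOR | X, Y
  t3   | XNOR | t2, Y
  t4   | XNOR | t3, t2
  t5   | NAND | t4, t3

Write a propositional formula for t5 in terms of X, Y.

(((X XNOR Y) XNOR Y) XNOR (X XNOR Y)) NAND ((X XNOR Y) XNOR Y)

t2 = X XNOR Y
t3 = t2 XNOR Y = (X XNOR Y) XNOR Y
t4 = t3 XNOR t2 = ((X XNOR Y) XNOR Y) XNOR (X XNOR Y)
t5 = t4 NAND t3 = (((X XNOR Y) XNOR Y) XNOR (X XNOR Y)) NAND ((X XNOR Y) XNOR Y)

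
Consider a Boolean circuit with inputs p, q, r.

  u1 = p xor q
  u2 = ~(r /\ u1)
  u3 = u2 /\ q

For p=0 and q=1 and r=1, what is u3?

u1 = 0 xor 1 = 1
u2 = ~(1 /\ 1) = 0
u3 = 0 /\ 1 = 0

0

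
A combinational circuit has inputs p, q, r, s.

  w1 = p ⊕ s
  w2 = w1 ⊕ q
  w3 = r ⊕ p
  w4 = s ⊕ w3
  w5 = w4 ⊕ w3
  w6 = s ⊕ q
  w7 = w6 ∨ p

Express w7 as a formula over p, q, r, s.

(s ⊕ q) ∨ p

w6 = s ⊕ q
w7 = w6 ∨ p = (s ⊕ q) ∨ p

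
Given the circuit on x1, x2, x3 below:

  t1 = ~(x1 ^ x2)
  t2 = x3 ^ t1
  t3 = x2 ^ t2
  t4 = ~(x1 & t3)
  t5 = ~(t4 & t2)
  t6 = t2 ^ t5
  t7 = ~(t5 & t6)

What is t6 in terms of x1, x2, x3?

t1 = ~(x1 ^ x2)
t2 = x3 ^ t1 = x3 ^ (~(x1 ^ x2))
t3 = x2 ^ t2 = x2 ^ (x3 ^ (~(x1 ^ x2)))
t4 = ~(x1 & t3) = ~(x1 & (x2 ^ (x3 ^ (~(x1 ^ x2)))))
t5 = ~(t4 & t2) = ~((~(x1 & (x2 ^ (x3 ^ (~(x1 ^ x2)))))) & (x3 ^ (~(x1 ^ x2))))
t6 = t2 ^ t5 = (x3 ^ (~(x1 ^ x2))) ^ (~((~(x1 & (x2 ^ (x3 ^ (~(x1 ^ x2)))))) & (x3 ^ (~(x1 ^ x2)))))

(x3 ^ (~(x1 ^ x2))) ^ (~((~(x1 & (x2 ^ (x3 ^ (~(x1 ^ x2)))))) & (x3 ^ (~(x1 ^ x2)))))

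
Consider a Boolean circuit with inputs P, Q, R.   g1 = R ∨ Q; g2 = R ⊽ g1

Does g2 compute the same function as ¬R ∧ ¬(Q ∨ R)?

g1 = R ∨ Q
g2 = R ⊽ g1 = R ⊽ (R ∨ Q)
At P=0, Q=0, R=1: circuit gives 0, formula gives 0.
At P=0, Q=0, R=0: circuit gives 1, formula gives 1.
Agrees on all 8 inputs.

Yes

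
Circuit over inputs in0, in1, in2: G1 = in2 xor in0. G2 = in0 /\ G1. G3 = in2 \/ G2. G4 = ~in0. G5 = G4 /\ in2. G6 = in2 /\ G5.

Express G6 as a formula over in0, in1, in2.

in2 /\ (~in0 /\ in2)

G4 = ~in0
G5 = G4 /\ in2 = ~in0 /\ in2
G6 = in2 /\ G5 = in2 /\ (~in0 /\ in2)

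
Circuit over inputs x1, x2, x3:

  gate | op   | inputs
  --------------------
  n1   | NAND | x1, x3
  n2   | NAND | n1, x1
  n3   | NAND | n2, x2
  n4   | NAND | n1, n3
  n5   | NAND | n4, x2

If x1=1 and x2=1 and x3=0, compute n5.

n1 = 1 NAND 0 = 1
n2 = 1 NAND 1 = 0
n3 = 0 NAND 1 = 1
n4 = 1 NAND 1 = 0
n5 = 0 NAND 1 = 1

1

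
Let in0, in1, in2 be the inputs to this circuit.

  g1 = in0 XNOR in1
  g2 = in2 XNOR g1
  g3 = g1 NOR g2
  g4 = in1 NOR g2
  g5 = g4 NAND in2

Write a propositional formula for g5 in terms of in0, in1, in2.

g1 = in0 XNOR in1
g2 = in2 XNOR g1 = in2 XNOR (in0 XNOR in1)
g4 = in1 NOR g2 = in1 NOR (in2 XNOR (in0 XNOR in1))
g5 = g4 NAND in2 = (in1 NOR (in2 XNOR (in0 XNOR in1))) NAND in2

(in1 NOR (in2 XNOR (in0 XNOR in1))) NAND in2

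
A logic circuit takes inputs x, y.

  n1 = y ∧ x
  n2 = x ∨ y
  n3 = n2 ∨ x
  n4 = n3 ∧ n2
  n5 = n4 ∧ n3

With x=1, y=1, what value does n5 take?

1

n2 = 1 ∨ 1 = 1
n3 = 1 ∨ 1 = 1
n4 = 1 ∧ 1 = 1
n5 = 1 ∧ 1 = 1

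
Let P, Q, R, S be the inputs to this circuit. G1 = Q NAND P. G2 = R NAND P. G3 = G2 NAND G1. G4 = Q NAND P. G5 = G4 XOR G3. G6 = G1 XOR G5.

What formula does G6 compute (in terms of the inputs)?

G1 = Q NAND P
G2 = R NAND P
G3 = G2 NAND G1 = (R NAND P) NAND (Q NAND P)
G4 = Q NAND P
G5 = G4 XOR G3 = (Q NAND P) XOR ((R NAND P) NAND (Q NAND P))
G6 = G1 XOR G5 = (Q NAND P) XOR ((Q NAND P) XOR ((R NAND P) NAND (Q NAND P)))

(Q NAND P) XOR ((Q NAND P) XOR ((R NAND P) NAND (Q NAND P)))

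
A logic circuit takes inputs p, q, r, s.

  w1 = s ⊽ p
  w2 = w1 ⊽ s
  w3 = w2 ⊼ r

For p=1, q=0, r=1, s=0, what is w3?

0

w1 = 0 ⊽ 1 = 0
w2 = 0 ⊽ 0 = 1
w3 = 1 ⊼ 1 = 0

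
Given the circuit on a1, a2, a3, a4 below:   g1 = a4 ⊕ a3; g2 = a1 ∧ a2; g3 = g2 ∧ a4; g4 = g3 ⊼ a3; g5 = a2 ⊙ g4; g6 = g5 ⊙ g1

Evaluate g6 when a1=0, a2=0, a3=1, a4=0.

g1 = 0 ⊕ 1 = 1
g2 = 0 ∧ 0 = 0
g3 = 0 ∧ 0 = 0
g4 = 0 ⊼ 1 = 1
g5 = 0 ⊙ 1 = 0
g6 = 0 ⊙ 1 = 0

0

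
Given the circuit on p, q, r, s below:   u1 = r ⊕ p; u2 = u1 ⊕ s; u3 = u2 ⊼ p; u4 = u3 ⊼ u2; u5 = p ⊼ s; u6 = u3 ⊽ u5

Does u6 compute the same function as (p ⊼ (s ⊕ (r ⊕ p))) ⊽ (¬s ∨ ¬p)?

u1 = r ⊕ p
u2 = u1 ⊕ s = (r ⊕ p) ⊕ s
u3 = u2 ⊼ p = ((r ⊕ p) ⊕ s) ⊼ p
u5 = p ⊼ s
u6 = u3 ⊽ u5 = (((r ⊕ p) ⊕ s) ⊼ p) ⊽ (p ⊼ s)
At p=0, q=0, r=0, s=0: circuit gives 0, formula gives 0.
At p=1, q=0, r=1, s=1: circuit gives 1, formula gives 1.
Agrees on all 16 inputs.

Yes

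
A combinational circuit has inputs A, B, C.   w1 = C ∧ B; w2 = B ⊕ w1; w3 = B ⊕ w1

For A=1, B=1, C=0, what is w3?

1

w1 = 0 ∧ 1 = 0
w3 = 1 ⊕ 0 = 1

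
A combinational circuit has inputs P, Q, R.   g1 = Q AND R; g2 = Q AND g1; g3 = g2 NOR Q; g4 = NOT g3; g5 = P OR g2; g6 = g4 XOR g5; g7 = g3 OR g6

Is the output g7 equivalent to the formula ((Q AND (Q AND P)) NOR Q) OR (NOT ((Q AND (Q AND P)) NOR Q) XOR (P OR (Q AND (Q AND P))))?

g1 = Q AND R
g2 = Q AND g1 = Q AND (Q AND R)
g3 = g2 NOR Q = (Q AND (Q AND R)) NOR Q
g4 = NOT g3 = NOT ((Q AND (Q AND R)) NOR Q)
g5 = P OR g2 = P OR (Q AND (Q AND R))
g6 = g4 XOR g5 = NOT ((Q AND (Q AND R)) NOR Q) XOR (P OR (Q AND (Q AND R)))
g7 = g3 OR g6 = ((Q AND (Q AND R)) NOR Q) OR (NOT ((Q AND (Q AND R)) NOR Q) XOR (P OR (Q AND (Q AND R))))
At P=0, Q=1, R=1: circuit gives 0, formula gives 1.

No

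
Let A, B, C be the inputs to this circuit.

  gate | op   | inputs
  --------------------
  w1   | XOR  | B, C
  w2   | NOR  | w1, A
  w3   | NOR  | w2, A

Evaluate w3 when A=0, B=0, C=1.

w1 = 0 XOR 1 = 1
w2 = 1 NOR 0 = 0
w3 = 0 NOR 0 = 1

1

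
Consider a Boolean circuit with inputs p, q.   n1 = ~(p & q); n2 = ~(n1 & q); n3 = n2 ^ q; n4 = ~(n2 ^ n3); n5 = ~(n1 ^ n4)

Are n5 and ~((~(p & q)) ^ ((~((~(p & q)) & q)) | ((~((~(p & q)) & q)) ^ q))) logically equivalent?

No

n1 = ~(p & q)
n2 = ~(n1 & q) = ~((~(p & q)) & q)
n3 = n2 ^ q = (~((~(p & q)) & q)) ^ q
n4 = ~(n2 ^ n3) = ~((~((~(p & q)) & q)) ^ ((~((~(p & q)) & q)) ^ q))
n5 = ~(n1 ^ n4) = ~((~(p & q)) ^ (~((~((~(p & q)) & q)) ^ ((~((~(p & q)) & q)) ^ q))))
At p=0, q=1: circuit gives 0, formula gives 1.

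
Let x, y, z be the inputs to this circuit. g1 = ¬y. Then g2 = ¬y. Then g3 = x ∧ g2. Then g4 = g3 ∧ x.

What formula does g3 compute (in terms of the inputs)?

x ∧ ¬y

g2 = ¬y
g3 = x ∧ g2 = x ∧ ¬y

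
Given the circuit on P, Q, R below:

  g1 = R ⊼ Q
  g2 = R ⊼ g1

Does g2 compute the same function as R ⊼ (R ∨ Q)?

No

g1 = R ⊼ Q
g2 = R ⊼ g1 = R ⊼ (R ⊼ Q)
At P=0, Q=1, R=1: circuit gives 1, formula gives 0.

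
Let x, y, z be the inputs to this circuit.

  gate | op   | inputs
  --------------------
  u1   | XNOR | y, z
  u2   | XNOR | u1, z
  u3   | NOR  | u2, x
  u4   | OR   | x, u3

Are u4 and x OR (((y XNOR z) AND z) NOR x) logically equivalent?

No

u1 = y XNOR z
u2 = u1 XNOR z = (y XNOR z) XNOR z
u3 = u2 NOR x = ((y XNOR z) XNOR z) NOR x
u4 = x OR u3 = x OR (((y XNOR z) XNOR z) NOR x)
At x=0, y=1, z=0: circuit gives 0, formula gives 1.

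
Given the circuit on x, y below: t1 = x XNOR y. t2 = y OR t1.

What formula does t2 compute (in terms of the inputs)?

y OR (x XNOR y)

t1 = x XNOR y
t2 = y OR t1 = y OR (x XNOR y)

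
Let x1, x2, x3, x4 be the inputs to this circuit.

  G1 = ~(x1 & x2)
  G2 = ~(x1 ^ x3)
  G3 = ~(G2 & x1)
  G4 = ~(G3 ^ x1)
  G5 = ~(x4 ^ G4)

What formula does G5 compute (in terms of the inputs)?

~(x4 ^ (~((~((~(x1 ^ x3)) & x1)) ^ x1)))

G2 = ~(x1 ^ x3)
G3 = ~(G2 & x1) = ~((~(x1 ^ x3)) & x1)
G4 = ~(G3 ^ x1) = ~((~((~(x1 ^ x3)) & x1)) ^ x1)
G5 = ~(x4 ^ G4) = ~(x4 ^ (~((~((~(x1 ^ x3)) & x1)) ^ x1)))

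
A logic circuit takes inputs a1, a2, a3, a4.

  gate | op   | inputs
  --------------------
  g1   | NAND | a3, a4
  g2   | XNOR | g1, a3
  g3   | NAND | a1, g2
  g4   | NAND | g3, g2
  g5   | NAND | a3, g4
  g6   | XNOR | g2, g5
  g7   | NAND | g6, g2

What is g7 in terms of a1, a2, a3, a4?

(((a3 NAND a4) XNOR a3) XNOR (a3 NAND ((a1 NAND ((a3 NAND a4) XNOR a3)) NAND ((a3 NAND a4) XNOR a3)))) NAND ((a3 NAND a4) XNOR a3)

g1 = a3 NAND a4
g2 = g1 XNOR a3 = (a3 NAND a4) XNOR a3
g3 = a1 NAND g2 = a1 NAND ((a3 NAND a4) XNOR a3)
g4 = g3 NAND g2 = (a1 NAND ((a3 NAND a4) XNOR a3)) NAND ((a3 NAND a4) XNOR a3)
g5 = a3 NAND g4 = a3 NAND ((a1 NAND ((a3 NAND a4) XNOR a3)) NAND ((a3 NAND a4) XNOR a3))
g6 = g2 XNOR g5 = ((a3 NAND a4) XNOR a3) XNOR (a3 NAND ((a1 NAND ((a3 NAND a4) XNOR a3)) NAND ((a3 NAND a4) XNOR a3)))
g7 = g6 NAND g2 = (((a3 NAND a4) XNOR a3) XNOR (a3 NAND ((a1 NAND ((a3 NAND a4) XNOR a3)) NAND ((a3 NAND a4) XNOR a3)))) NAND ((a3 NAND a4) XNOR a3)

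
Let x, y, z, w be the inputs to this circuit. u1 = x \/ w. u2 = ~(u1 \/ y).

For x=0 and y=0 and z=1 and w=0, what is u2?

u1 = 0 \/ 0 = 0
u2 = ~(0 \/ 0) = 1

1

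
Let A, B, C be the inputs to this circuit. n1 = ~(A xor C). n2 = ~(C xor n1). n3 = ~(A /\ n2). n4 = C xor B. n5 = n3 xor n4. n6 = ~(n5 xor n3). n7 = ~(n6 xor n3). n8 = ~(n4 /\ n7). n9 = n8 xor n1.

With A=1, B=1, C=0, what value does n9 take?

n1 = ~(1 xor 0) = 0
n2 = ~(0 xor 0) = 1
n3 = ~(1 /\ 1) = 0
n4 = 0 xor 1 = 1
n5 = 0 xor 1 = 1
n6 = ~(1 xor 0) = 0
n7 = ~(0 xor 0) = 1
n8 = ~(1 /\ 1) = 0
n9 = 0 xor 0 = 0

0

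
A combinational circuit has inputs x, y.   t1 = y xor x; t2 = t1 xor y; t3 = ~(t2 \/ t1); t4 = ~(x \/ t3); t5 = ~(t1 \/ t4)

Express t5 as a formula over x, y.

~((y xor x) \/ (~(x \/ (~(((y xor x) xor y) \/ (y xor x))))))

t1 = y xor x
t2 = t1 xor y = (y xor x) xor y
t3 = ~(t2 \/ t1) = ~(((y xor x) xor y) \/ (y xor x))
t4 = ~(x \/ t3) = ~(x \/ (~(((y xor x) xor y) \/ (y xor x))))
t5 = ~(t1 \/ t4) = ~((y xor x) \/ (~(x \/ (~(((y xor x) xor y) \/ (y xor x))))))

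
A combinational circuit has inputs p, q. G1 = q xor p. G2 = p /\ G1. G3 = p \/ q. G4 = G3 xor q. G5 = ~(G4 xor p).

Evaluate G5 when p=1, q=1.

0

G3 = 1 \/ 1 = 1
G4 = 1 xor 1 = 0
G5 = ~(0 xor 1) = 0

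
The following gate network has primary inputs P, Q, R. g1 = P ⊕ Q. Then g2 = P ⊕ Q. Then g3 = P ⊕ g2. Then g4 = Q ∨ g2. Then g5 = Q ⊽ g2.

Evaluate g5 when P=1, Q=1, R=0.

0

g2 = 1 ⊕ 1 = 0
g5 = 1 ⊽ 0 = 0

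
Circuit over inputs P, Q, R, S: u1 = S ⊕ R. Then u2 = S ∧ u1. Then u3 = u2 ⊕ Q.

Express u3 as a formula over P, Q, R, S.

u1 = S ⊕ R
u2 = S ∧ u1 = S ∧ (S ⊕ R)
u3 = u2 ⊕ Q = (S ∧ (S ⊕ R)) ⊕ Q

(S ∧ (S ⊕ R)) ⊕ Q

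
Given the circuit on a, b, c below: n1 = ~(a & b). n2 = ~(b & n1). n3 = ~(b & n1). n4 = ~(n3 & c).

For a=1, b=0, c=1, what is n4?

n1 = ~(1 & 0) = 1
n3 = ~(0 & 1) = 1
n4 = ~(1 & 1) = 0

0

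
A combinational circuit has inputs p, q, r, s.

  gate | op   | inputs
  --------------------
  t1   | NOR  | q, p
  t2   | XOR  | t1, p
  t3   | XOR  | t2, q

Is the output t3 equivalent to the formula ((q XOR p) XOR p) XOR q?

No

t1 = q NOR p
t2 = t1 XOR p = (q NOR p) XOR p
t3 = t2 XOR q = ((q NOR p) XOR p) XOR q
At p=0, q=0, r=0, s=0: circuit gives 1, formula gives 0.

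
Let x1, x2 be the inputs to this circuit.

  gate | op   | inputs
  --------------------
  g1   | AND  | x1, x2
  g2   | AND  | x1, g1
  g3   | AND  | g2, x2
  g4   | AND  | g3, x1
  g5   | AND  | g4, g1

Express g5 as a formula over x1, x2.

g1 = x1 AND x2
g2 = x1 AND g1 = x1 AND (x1 AND x2)
g3 = g2 AND x2 = (x1 AND (x1 AND x2)) AND x2
g4 = g3 AND x1 = ((x1 AND (x1 AND x2)) AND x2) AND x1
g5 = g4 AND g1 = (((x1 AND (x1 AND x2)) AND x2) AND x1) AND (x1 AND x2)

(((x1 AND (x1 AND x2)) AND x2) AND x1) AND (x1 AND x2)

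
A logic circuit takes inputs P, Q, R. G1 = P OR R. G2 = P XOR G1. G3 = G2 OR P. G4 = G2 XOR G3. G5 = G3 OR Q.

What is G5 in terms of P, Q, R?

G1 = P OR R
G2 = P XOR G1 = P XOR (P OR R)
G3 = G2 OR P = (P XOR (P OR R)) OR P
G5 = G3 OR Q = ((P XOR (P OR R)) OR P) OR Q

((P XOR (P OR R)) OR P) OR Q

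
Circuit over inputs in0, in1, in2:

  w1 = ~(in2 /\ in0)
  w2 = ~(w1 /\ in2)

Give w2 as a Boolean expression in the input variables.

w1 = ~(in2 /\ in0)
w2 = ~(w1 /\ in2) = ~((~(in2 /\ in0)) /\ in2)

~((~(in2 /\ in0)) /\ in2)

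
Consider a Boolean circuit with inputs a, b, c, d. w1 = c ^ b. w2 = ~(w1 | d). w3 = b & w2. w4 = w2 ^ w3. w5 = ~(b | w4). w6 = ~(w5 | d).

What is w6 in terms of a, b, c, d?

w1 = c ^ b
w2 = ~(w1 | d) = ~((c ^ b) | d)
w3 = b & w2 = b & (~((c ^ b) | d))
w4 = w2 ^ w3 = (~((c ^ b) | d)) ^ (b & (~((c ^ b) | d)))
w5 = ~(b | w4) = ~(b | ((~((c ^ b) | d)) ^ (b & (~((c ^ b) | d)))))
w6 = ~(w5 | d) = ~((~(b | ((~((c ^ b) | d)) ^ (b & (~((c ^ b) | d)))))) | d)

~((~(b | ((~((c ^ b) | d)) ^ (b & (~((c ^ b) | d)))))) | d)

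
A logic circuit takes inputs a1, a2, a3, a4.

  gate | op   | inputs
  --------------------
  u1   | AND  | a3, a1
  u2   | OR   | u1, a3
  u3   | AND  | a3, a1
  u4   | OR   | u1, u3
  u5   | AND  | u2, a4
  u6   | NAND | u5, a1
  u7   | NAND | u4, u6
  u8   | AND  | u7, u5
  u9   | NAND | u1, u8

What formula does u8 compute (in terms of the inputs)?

u1 = a3 AND a1
u2 = u1 OR a3 = (a3 AND a1) OR a3
u3 = a3 AND a1
u4 = u1 OR u3 = (a3 AND a1) OR (a3 AND a1)
u5 = u2 AND a4 = ((a3 AND a1) OR a3) AND a4
u6 = u5 NAND a1 = (((a3 AND a1) OR a3) AND a4) NAND a1
u7 = u4 NAND u6 = ((a3 AND a1) OR (a3 AND a1)) NAND ((((a3 AND a1) OR a3) AND a4) NAND a1)
u8 = u7 AND u5 = (((a3 AND a1) OR (a3 AND a1)) NAND ((((a3 AND a1) OR a3) AND a4) NAND a1)) AND (((a3 AND a1) OR a3) AND a4)

(((a3 AND a1) OR (a3 AND a1)) NAND ((((a3 AND a1) OR a3) AND a4) NAND a1)) AND (((a3 AND a1) OR a3) AND a4)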